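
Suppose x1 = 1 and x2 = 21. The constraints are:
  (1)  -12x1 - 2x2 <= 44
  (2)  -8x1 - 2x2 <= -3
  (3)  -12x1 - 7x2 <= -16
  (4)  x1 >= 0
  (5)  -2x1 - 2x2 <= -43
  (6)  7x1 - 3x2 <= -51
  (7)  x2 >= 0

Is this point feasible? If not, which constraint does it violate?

feasible

(1): -54 ≤ 44 ✓
(2): -50 ≤ -3 ✓
(3): -159 ≤ -16 ✓
(4): 1 ≥ 0 ✓
(5): -44 ≤ -43 ✓
(6): -56 ≤ -51 ✓
(7): 21 ≥ 0 ✓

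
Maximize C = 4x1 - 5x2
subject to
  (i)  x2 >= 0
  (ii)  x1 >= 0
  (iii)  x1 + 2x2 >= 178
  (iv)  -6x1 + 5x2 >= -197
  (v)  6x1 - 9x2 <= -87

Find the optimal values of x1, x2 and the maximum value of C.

x1 = 92, x2 = 71, maximum C = 13

Feasible corners and C = 4x1 - 5x2:
  (0, 89) → C = -445
  (68, 55) → C = -3
  (92, 71) → C = 13
The feasible region is unbounded (it extends along (0, 1), (5, 6)), but C strictly decreases along every unbounded feasible direction, so there is no improving ray and the maximum is attained at a vertex.

The binding constraints are -6x1 + 5x2 = -197 and 6x1 - 9x2 = -87.
Solving simultaneously gives x1 = 92, x2 = 71.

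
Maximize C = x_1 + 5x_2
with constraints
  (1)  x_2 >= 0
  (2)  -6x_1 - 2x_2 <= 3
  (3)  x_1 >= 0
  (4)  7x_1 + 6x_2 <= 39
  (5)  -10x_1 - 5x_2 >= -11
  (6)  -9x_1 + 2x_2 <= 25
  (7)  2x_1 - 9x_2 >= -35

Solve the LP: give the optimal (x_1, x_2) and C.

At the optimal vertex, x_1 = 0 and -10x_1 - 5x_2 = -11.
Solving simultaneously gives x_1 = 0, x_2 = 11/5.

x_1 = 0, x_2 = 11/5, maximum C = 11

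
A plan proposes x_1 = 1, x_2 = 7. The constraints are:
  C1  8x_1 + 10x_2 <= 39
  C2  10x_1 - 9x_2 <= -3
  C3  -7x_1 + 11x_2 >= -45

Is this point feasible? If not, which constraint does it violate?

Constraint C1: 8x_1 + 10x_2 = 78, which is not ≤ 39. All other constraints are satisfied.

not feasible — violates C1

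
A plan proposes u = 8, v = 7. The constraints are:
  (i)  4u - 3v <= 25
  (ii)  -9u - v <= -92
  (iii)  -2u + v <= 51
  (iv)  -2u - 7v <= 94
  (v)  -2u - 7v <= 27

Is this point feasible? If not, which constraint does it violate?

Constraint (ii): -9u - v = -79, which is not ≤ -92. All other constraints are satisfied.

not feasible — violates (ii)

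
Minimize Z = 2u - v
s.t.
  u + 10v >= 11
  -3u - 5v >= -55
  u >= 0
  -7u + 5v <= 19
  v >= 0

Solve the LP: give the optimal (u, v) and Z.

Vertices and Z = 2u - v:
  (0, 11/10) → Z = -11/10
  (11, 0) → Z = 22
  (18/5, 221/25) → Z = -41/25
  (55/3, 0) → Z = 110/3
  (0, 19/5) → Z = -19/5

The optimum lies where u = 0 and -7u + 5v = 19.
Solving simultaneously gives u = 0, v = 19/5.

u = 0, v = 19/5, minimum Z = -19/5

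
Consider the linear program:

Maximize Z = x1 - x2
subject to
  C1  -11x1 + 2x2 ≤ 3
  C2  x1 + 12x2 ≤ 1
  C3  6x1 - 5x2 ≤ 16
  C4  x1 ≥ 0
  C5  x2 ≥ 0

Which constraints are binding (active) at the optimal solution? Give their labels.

C2 and C5

Feasible corners and Z = x1 - x2:
  (0, 1/12) → Z = -1/12
  (1, 0) → Z = 1
  (0, 0) → Z = 0

The maximum is at (1, 0). Substituting into each constraint, equality holds for C2 and C5; the remaining constraints have slack.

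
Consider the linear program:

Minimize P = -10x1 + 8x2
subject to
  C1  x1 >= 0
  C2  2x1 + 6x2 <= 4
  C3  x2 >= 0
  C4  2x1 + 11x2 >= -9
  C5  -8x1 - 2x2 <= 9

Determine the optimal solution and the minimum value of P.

At the optimal vertex, 2x1 + 6x2 = 4 and x2 = 0.
Solving simultaneously gives x1 = 2, x2 = 0.

x1 = 2, x2 = 0, minimum P = -20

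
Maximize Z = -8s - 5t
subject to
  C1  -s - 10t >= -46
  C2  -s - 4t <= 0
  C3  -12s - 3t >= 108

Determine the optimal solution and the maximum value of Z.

Feasible corners and Z = -8s - 5t:
  (-92/3, 23/3) → Z = 207
  (-406/39, 220/39) → Z = 716/13
  (-48/5, 12/5) → Z = 324/5

At the optimal vertex, -s - 10t = -46 and -s - 4t = 0.
Solving simultaneously gives s = -92/3, t = 23/3.

s = -92/3, t = 23/3, maximum Z = 207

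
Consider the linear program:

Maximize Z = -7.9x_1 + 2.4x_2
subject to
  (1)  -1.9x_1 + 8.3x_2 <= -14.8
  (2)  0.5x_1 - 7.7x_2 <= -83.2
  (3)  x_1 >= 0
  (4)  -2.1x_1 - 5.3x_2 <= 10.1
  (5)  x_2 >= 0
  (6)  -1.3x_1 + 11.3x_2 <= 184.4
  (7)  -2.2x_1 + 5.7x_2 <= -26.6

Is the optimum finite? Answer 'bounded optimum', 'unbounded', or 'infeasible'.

Corner points and Z = -7.9x_1 + 2.4x_2:
  (20113/262, 4137/262) → Z = -1489639/2620
  (14148/89, 3080/89) → Z = -521886/445
The feasible region has finitely many vertices and no improving ray; the maximum is -1489639/2620 at (20113/262, 4137/262).

bounded optimum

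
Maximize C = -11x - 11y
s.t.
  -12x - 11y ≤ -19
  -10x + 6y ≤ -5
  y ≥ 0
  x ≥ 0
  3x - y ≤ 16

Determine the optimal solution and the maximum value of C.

Corner points and C = -11x - 11y:
  (13/14, 5/7) → C = -253/14
  (19/12, 0) → C = -209/12
  (91/8, 145/8) → C = -649/2
  (16/3, 0) → C = -176/3

x = 19/12, y = 0, maximum C = -209/12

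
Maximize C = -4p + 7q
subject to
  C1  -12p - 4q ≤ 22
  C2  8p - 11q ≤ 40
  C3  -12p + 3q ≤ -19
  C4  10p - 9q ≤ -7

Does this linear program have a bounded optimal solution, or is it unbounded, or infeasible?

From the feasible point (32/13, 137/39), moving in the direction (9, 10) keeps every constraint satisfied while C increases without bound.

unbounded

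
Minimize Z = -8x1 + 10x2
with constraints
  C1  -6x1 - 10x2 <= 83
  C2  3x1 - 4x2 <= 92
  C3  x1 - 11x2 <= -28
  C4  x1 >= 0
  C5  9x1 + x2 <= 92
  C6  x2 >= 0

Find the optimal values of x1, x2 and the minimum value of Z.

Feasible corners and Z = -8x1 + 10x2:
  (0, 28/11) → Z = 280/11
  (246/25, 86/25) → Z = -1108/25
  (0, 92) → Z = 920

The optimum lies where x1 - 11x2 = -28 and 9x1 + x2 = 92.
Solving simultaneously gives x1 = 246/25, x2 = 86/25.

x1 = 246/25, x2 = 86/25, minimum Z = -1108/25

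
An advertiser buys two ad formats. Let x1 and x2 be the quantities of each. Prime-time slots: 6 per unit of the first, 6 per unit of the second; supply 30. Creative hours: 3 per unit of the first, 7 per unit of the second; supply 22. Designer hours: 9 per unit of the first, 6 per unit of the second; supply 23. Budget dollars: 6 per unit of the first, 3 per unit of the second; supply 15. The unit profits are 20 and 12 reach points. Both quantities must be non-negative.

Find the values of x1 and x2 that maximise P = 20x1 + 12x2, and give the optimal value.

Feasible corners and P = 20x1 + 12x2:
  (0, 0) → P = 0
  (0, 22/7) → P = 264/7
  (5/2, 0) → P = 50
  (29/45, 43/15) → P = 2128/45
  (7/3, 1/3) → P = 152/3

At the optimal vertex, 9x1 + 6x2 = 23 and 6x1 + 3x2 = 15.
Solving simultaneously gives x1 = 7/3, x2 = 1/3.

x1 = 7/3, x2 = 1/3, maximum P = 152/3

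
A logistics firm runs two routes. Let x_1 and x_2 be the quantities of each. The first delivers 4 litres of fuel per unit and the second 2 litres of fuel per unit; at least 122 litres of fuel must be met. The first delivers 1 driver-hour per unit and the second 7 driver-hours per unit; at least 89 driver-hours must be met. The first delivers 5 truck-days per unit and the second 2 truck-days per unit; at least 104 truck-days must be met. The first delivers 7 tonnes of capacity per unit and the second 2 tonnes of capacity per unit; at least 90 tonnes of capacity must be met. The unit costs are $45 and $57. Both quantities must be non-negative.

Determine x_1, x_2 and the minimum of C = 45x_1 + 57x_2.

x_1 = 26, x_2 = 9, minimum C = 1683

Vertices and C = 45x_1 + 57x_2:
  (0, 61) → C = 3477
  (89, 0) → C = 4005
  (26, 9) → C = 1683
The feasible region is unbounded (it extends along (0, 1), (1, 0)), but C strictly increases along every unbounded feasible direction, so there is no improving ray and the minimum is attained at a vertex.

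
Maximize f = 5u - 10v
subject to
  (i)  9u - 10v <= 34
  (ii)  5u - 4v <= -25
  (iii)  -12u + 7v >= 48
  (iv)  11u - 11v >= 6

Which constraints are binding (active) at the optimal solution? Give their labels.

Feasible corners and f = 5u - 10v:
  (-193/7, -395/14) → f = 1010/7
  (-314/11, -320/11) → f = 1630/11
  (-299/11, -305/11) → f = 1555/11

The maximum is at (-314/11, -320/11). Substituting into each constraint, equality holds for (i) and (iv); the remaining constraints have slack.

(i) and (iv)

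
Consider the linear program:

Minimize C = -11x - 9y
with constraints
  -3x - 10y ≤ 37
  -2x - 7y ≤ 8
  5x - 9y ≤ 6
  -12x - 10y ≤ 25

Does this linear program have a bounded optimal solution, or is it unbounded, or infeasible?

From the feasible point (-30/53, -52/53), moving in the direction (9, 5) keeps every constraint satisfied while C decreases without bound.

unbounded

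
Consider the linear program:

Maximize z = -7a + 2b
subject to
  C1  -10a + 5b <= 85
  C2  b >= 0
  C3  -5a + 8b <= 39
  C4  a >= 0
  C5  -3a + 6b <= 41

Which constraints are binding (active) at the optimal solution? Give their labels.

C3 and C4

Vertices and z = -7a + 2b:
  (0, 0) → z = 0
  (0, 39/8) → z = 39/4
  (47/3, 44/3) → z = -241/3
The feasible region is unbounded (it extends along (1, 0), (2, 1)), but z strictly decreases along every unbounded feasible direction, so there is no improving ray and the maximum is attained at a vertex.

The maximum is at (0, 39/8). Substituting into each constraint, equality holds for C3 and C4; the remaining constraints have slack.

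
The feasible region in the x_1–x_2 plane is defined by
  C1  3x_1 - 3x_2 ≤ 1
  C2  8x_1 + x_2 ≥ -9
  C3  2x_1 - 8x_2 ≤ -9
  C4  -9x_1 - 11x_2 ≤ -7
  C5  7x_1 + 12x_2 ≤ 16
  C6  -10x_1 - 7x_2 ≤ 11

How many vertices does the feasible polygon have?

Intersecting each pair of boundary lines and keeping only the points that satisfy every inequality leaves:
  (-106/79, 137/79)
  (-124/89, 191/89)
  (-43/94, 95/94)
  (1/4, 19/16)

4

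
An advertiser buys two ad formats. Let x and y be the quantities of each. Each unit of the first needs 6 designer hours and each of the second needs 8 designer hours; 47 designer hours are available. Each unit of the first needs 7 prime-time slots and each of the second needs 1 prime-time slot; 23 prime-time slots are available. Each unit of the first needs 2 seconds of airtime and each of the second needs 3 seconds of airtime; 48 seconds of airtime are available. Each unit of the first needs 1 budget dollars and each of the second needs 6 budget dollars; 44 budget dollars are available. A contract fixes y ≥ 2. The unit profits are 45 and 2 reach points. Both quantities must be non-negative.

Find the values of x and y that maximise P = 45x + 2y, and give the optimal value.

x = 3, y = 2, maximum P = 139

Corner points and P = 45x + 2y:
  (0, 47/8) → P = 47/4
  (0, 2) → P = 4
  (137/50, 191/50) → P = 6547/50
  (3, 2) → P = 139

The binding constraints are 7x + y = 23 and y = 2.
Solving simultaneously gives x = 3, y = 2.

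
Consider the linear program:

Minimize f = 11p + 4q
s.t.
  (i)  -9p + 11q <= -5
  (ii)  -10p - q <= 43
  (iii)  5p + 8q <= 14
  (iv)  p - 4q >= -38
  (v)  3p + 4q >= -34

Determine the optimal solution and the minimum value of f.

p = -138/37, q = -211/37, minimum f = -2362/37

Feasible corners and f = 11p + 4q:
  (-468/119, -437/119) → f = -6896/119
  (194/127, 101/127) → f = 2538/127
  (-138/37, -211/37) → f = -2362/37
The feasible region is unbounded (it extends along (4, -3), (8, -5)), but f strictly increases along every unbounded feasible direction, so there is no improving ray and the minimum is attained at a vertex.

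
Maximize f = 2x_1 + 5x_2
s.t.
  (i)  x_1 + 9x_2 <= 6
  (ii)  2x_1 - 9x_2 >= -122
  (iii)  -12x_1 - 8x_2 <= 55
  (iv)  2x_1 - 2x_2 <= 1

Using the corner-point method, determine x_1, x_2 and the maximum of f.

x_1 = 21/20, x_2 = 11/20, maximum f = 97/20

Feasible corners and f = 2x_1 + 5x_2:
  (-543/100, 127/100) → f = -451/100
  (21/20, 11/20) → f = 97/20
  (-51/20, -61/20) → f = -407/20

At the optimal vertex, x_1 + 9x_2 = 6 and 2x_1 - 2x_2 = 1.
Solving simultaneously gives x_1 = 21/20, x_2 = 11/20.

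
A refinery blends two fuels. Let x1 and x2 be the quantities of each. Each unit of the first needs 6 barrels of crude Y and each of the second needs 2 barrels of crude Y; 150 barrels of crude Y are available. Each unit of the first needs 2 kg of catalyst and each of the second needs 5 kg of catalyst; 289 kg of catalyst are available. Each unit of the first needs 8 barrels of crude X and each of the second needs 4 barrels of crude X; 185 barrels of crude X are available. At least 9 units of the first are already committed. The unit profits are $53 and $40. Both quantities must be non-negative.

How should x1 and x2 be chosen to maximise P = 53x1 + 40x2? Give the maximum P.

The binding constraints are 8x1 + 4x2 = 185 and x1 = 9.
Solving simultaneously gives x1 = 9, x2 = 113/4.

x1 = 9, x2 = 113/4, maximum P = 1607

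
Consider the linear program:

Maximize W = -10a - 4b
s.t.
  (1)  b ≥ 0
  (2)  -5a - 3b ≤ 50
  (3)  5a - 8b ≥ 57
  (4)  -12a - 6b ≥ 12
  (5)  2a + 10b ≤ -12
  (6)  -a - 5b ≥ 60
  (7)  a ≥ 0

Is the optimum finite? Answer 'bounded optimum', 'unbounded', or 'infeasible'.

The boundaries -5a - 3b = 50 and -12a - 6b = 12 meet at (44, -90), but that point violates b ≥ 0. Every candidate vertex is excluded by some other constraint, so the feasible region is empty.

infeasible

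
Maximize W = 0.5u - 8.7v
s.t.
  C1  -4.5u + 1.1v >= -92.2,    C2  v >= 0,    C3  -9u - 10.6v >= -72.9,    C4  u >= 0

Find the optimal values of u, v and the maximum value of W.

Feasible corners and W = 0.5u - 8.7v:
  (81/10, 0) → W = 81/20
  (0, 0) → W = 0
  (0, 729/106) → W = -63423/1060

u = 8.1, v = 0, maximum W = 4.05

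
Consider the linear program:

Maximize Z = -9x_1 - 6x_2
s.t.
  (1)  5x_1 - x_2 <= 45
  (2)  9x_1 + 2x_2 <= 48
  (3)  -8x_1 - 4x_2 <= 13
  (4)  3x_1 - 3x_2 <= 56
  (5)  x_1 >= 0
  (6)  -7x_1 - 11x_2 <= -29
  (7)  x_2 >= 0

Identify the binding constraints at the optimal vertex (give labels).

(5) and (6)

Extreme points and Z = -9x_1 - 6x_2:
  (0, 24) → Z = -144
  (16/3, 0) → Z = -48
  (0, 29/11) → Z = -174/11
  (29/7, 0) → Z = -261/7

The maximum is at (0, 29/11). Substituting into each constraint, equality holds for (5) and (6); the remaining constraints have slack.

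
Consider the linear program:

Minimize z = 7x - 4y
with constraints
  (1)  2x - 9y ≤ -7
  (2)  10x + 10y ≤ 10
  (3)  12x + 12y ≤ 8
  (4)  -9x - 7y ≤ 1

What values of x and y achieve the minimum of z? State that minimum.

x = -17/6, y = 7/2, minimum z = -203/6

Vertices and z = 7x - 4y:
  (-1/11, 25/33) → z = -11/3
  (-58/95, 61/95) → z = -130/19
  (-17/6, 7/2) → z = -203/6

The binding constraints are 12x + 12y = 8 and -9x - 7y = 1.
Solving simultaneously gives x = -17/6, y = 7/2.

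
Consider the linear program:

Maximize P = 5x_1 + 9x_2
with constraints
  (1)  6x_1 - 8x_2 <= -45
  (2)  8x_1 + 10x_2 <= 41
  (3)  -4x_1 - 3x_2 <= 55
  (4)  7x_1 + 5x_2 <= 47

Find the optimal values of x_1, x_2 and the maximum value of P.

x_1 = -673/16, x_2 = 151/4, maximum P = 2071/16

Corner points and P = 5x_1 + 9x_2:
  (-61/62, 303/62) → P = 1211/31
  (-23/2, -3) → P = -169/2
  (-673/16, 151/4) → P = 2071/16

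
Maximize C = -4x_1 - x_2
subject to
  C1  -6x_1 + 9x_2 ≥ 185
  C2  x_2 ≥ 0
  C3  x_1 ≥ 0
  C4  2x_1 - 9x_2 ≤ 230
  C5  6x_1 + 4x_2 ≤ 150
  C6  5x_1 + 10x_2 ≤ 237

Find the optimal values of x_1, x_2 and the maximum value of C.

Extreme points and C = -4x_1 - x_2:
  (0, 185/9) → C = -185/9
  (283/105, 2347/105) → C = -497/15
  (0, 237/10) → C = -237/10

The binding constraints are -6x_1 + 9x_2 = 185 and x_1 = 0.
Solving simultaneously gives x_1 = 0, x_2 = 185/9.

x_1 = 0, x_2 = 185/9, maximum C = -185/9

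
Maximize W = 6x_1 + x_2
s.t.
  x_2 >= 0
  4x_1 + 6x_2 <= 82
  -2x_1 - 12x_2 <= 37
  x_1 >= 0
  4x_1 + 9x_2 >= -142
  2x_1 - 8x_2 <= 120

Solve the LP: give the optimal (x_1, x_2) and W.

x_1 = 41/2, x_2 = 0, maximum W = 123

The optimum lies where x_2 = 0 and 4x_1 + 6x_2 = 82.
Solving simultaneously gives x_1 = 41/2, x_2 = 0.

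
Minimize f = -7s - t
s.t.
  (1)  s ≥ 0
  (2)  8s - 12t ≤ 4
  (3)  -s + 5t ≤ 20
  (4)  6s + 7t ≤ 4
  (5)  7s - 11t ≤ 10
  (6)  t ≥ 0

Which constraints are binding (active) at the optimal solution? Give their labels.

Extreme points and f = -7s - t:
  (0, 4/7) → f = -4/7
  (0, 0) → f = 0
  (19/32, 1/16) → f = -135/32
  (1/2, 0) → f = -7/2

The minimum is at (19/32, 1/16). Substituting into each constraint, equality holds for (2) and (4); the remaining constraints have slack.

(2) and (4)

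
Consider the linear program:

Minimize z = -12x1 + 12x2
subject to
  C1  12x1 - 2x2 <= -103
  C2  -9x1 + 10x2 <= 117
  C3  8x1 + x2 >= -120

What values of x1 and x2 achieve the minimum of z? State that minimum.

x1 = -49/4, x2 = -22, minimum z = -117

Corner points and z = -12x1 + 12x2:
  (-398/51, 159/34) → z = 2546/17
  (-49/4, -22) → z = -117
  (-1317/89, -144/89) → z = 14076/89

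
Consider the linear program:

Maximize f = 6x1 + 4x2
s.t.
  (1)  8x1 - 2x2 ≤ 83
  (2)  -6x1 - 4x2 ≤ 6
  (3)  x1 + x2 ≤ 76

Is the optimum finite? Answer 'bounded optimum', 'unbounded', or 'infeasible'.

bounded optimum

Vertices and f = 6x1 + 4x2:
  (80/11, -273/22) → f = -6
  (47/2, 105/2) → f = 351
  (-155, 231) → f = -6
The feasible region has finitely many vertices and no improving ray; the maximum is 351 at (47/2, 105/2).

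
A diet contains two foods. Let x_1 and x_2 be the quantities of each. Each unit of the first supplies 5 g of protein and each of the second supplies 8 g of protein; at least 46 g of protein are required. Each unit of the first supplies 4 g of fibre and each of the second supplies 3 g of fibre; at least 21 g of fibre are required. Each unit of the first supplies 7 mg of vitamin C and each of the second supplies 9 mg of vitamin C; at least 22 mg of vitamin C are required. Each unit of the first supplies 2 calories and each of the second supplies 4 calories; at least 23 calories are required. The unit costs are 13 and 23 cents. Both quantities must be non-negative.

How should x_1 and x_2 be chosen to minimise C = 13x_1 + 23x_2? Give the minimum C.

Vertices and C = 13x_1 + 23x_2:
  (0, 7) → C = 161
  (23/2, 0) → C = 299/2
  (3/2, 5) → C = 269/2
The feasible region is unbounded (it extends along (0, 1), (1, 0)), but C strictly increases along every unbounded feasible direction, so there is no improving ray and the minimum is attained at a vertex.

x_1 = 3/2, x_2 = 5, minimum C = 269/2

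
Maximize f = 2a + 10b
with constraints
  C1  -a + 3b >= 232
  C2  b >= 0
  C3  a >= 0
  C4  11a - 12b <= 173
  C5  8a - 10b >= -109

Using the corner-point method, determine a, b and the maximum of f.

a = 217, b = 369/2, maximum f = 2279

Vertices and f = 2a + 10b:
  (1101/7, 2725/21) → f = 33856/21
  (1993/14, 1747/14) → f = 10728/7
  (217, 369/2) → f = 2279

At the optimal vertex, 11a - 12b = 173 and 8a - 10b = -109.
Solving simultaneously gives a = 217, b = 369/2.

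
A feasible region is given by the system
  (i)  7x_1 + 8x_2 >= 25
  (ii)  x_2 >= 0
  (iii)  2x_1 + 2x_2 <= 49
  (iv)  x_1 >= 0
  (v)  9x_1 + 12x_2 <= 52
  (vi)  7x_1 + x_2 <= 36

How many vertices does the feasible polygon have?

5

Pairwise boundary intersections that survive every other constraint:
  (25/7, 0)
  (0, 25/8)
  (36/7, 0)
  (0, 13/3)
  (76/15, 8/15)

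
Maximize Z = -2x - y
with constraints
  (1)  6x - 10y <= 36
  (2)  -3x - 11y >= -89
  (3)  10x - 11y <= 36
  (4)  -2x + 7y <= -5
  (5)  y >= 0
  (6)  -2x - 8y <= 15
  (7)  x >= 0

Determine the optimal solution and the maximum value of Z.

Vertices and Z = -2x - y:
  (197/48, 11/24) → Z = -26/3
  (18/5, 0) → Z = -36/5
  (5/2, 0) → Z = -5

At the optimal vertex, -2x + 7y = -5 and y = 0.
Solving simultaneously gives x = 5/2, y = 0.

x = 5/2, y = 0, maximum Z = -5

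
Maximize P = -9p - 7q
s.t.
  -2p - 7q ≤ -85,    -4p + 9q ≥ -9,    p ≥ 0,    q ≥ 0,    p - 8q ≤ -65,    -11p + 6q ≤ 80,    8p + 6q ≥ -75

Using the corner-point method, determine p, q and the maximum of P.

p = 0, q = 85/7, maximum P = -85

The feasible region is unbounded (it extends along (6, 11), (9, 4)), but P strictly decreases along every unbounded feasible direction, so there is no improving ray and the maximum is attained at a vertex.

At the optimal vertex, -2p - 7q = -85 and p = 0.
Solving simultaneously gives p = 0, q = 85/7.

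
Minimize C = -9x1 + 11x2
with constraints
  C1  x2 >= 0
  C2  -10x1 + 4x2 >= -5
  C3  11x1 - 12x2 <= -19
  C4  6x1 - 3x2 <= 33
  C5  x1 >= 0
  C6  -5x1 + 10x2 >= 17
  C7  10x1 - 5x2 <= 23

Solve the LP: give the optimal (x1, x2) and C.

x1 = 7/25, x2 = 46/25, minimum C = 443/25

Vertices and C = -9x1 + 11x2:
  (34/19, 245/76) → C = 1471/76
  (7/25, 46/25) → C = 443/25
  (0, 17/10) → C = 187/10
The feasible region is unbounded (it extends along (0, 1), (2, 5)), but C strictly increases along every unbounded feasible direction, so there is no improving ray and the minimum is attained at a vertex.

At the optimal vertex, 11x1 - 12x2 = -19 and -5x1 + 10x2 = 17.
Solving simultaneously gives x1 = 7/25, x2 = 46/25.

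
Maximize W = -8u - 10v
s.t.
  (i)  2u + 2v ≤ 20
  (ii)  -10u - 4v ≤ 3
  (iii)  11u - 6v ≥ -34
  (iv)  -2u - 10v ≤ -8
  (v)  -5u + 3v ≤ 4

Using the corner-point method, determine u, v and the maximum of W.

Feasible corners and W = -8u - 10v:
  (23/2, -3/2) → W = -77
  (13/4, 27/4) → W = -187/2
  (-2/7, 6/7) → W = -44/7

u = -2/7, v = 6/7, maximum W = -44/7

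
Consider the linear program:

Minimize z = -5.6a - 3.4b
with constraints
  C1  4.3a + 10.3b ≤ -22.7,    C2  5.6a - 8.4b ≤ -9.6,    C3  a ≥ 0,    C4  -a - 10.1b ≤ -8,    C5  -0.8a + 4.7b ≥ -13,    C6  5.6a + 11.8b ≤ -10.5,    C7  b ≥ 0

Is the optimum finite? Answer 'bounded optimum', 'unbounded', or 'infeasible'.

The boundaries 4.3a + 10.3b = -22.7 and -a - 10.1b = -8 meet at (-31167/3313, 5710/3313), but that point violates a ≥ 0. Every candidate vertex is excluded by some other constraint, so the feasible region is empty.

infeasible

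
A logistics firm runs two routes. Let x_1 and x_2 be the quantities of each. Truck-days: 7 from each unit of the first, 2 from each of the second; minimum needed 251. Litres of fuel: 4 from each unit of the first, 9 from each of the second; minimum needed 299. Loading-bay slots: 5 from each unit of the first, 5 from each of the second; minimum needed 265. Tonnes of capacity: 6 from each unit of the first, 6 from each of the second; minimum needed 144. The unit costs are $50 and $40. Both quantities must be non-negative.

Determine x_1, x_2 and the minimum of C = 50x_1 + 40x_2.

x_1 = 29, x_2 = 24, minimum C = 2410

Corner points and C = 50x_1 + 40x_2:
  (0, 251/2) → C = 5020
  (299/4, 0) → C = 7475/2
  (29, 24) → C = 2410
  (178/5, 87/5) → C = 2476
The feasible region is unbounded (it extends along (0, 1), (1, 0)), but C strictly increases along every unbounded feasible direction, so there is no improving ray and the minimum is attained at a vertex.

The binding constraints are 7x_1 + 2x_2 = 251 and 5x_1 + 5x_2 = 265.
Solving simultaneously gives x_1 = 29, x_2 = 24.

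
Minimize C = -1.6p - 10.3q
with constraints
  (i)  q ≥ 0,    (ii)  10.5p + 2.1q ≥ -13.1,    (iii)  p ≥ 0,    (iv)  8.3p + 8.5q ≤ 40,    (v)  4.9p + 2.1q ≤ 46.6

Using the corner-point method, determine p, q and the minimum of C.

p = 0, q = 80/17, minimum C = -824/17

Corner points and C = -1.6p - 10.3q:
  (0, 0) → C = 0
  (400/83, 0) → C = -640/83
  (0, 80/17) → C = -824/17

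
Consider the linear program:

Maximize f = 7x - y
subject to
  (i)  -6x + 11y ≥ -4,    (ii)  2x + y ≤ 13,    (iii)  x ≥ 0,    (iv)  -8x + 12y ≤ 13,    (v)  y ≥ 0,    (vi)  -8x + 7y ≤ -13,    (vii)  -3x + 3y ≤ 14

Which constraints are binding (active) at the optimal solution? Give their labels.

(i) and (ii)

Extreme points and f = 7x - y:
  (21/4, 5/2) → f = 137/4
  (5/2, 1) → f = 33/2
  (52/11, 39/11) → f = 325/11

The maximum is at (21/4, 5/2). Substituting into each constraint, equality holds for (i) and (ii); the remaining constraints have slack.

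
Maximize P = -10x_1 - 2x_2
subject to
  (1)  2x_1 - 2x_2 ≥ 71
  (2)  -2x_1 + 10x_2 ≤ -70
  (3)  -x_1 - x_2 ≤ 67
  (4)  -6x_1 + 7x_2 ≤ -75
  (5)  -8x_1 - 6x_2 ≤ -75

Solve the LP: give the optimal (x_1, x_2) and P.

Corner points and P = -10x_1 - 2x_2:
  (285/8, 1/8) → P = -713/2
  (144/7, -209/14) → P = -1231/7
  (477/2, -611/2) → P = -1774
The feasible region is unbounded (it extends along (5, 1), (1, -1)), but P strictly decreases along every unbounded feasible direction, so there is no improving ray and the maximum is attained at a vertex.

x_1 = 144/7, x_2 = -209/14, maximum P = -1231/7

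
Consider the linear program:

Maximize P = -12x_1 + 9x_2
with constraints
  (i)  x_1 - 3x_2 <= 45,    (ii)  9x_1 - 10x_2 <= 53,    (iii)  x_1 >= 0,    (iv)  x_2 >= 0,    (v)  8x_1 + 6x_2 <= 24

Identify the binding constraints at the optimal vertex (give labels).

Vertices and P = -12x_1 + 9x_2:
  (0, 0) → P = 0
  (0, 4) → P = 36
  (3, 0) → P = -36

The maximum is at (0, 4). Substituting into each constraint, equality holds for (iii) and (v); the remaining constraints have slack.

(iii) and (v)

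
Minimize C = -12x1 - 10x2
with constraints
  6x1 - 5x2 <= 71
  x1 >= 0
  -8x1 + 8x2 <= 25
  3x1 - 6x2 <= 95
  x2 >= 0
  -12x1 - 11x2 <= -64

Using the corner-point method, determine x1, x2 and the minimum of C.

x1 = 693/8, x2 = 359/4, minimum C = -1937

Extreme points and C = -12x1 - 10x2:
  (693/8, 359/4) → C = -1937
  (71/6, 0) → C = -142
  (237/184, 203/46) → C = -2741/46
  (16/3, 0) → C = -64

The optimum lies where 6x1 - 5x2 = 71 and -8x1 + 8x2 = 25.
Solving simultaneously gives x1 = 693/8, x2 = 359/4.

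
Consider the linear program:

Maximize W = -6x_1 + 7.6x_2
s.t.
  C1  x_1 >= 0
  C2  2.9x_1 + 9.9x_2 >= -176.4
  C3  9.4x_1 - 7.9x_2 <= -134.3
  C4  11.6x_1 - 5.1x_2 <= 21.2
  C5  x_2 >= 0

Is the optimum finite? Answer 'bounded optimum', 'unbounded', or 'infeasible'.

unbounded

From the feasible point (0, 17), moving in the direction (0, 1) keeps every constraint satisfied while W increases without bound.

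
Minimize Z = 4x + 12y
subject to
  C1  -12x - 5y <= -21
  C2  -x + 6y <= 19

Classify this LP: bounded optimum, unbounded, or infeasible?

unbounded

From the feasible point (31/77, 249/77), moving in the direction (5, -12) keeps every constraint satisfied while Z decreases without bound.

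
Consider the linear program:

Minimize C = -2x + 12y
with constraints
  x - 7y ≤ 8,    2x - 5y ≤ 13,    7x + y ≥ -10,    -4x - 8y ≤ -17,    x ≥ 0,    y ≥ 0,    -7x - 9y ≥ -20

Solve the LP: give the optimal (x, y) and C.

Feasible corners and C = -2x + 12y:
  (0, 17/8) → C = 51/2
  (7/20, 39/20) → C = 227/10
  (0, 20/9) → C = 80/3

x = 7/20, y = 39/20, minimum C = 227/10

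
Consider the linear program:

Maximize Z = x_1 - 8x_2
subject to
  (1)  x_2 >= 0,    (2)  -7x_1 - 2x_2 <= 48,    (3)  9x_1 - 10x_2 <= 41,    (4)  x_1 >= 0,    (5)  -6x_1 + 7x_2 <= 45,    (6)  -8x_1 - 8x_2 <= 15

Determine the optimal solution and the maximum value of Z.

Corner points and Z = x_1 - 8x_2:
  (41/9, 0) → Z = 41/9
  (0, 0) → Z = 0
  (737/3, 217) → Z = -4471/3
  (0, 45/7) → Z = -360/7

The optimum lies where x_2 = 0 and 9x_1 - 10x_2 = 41.
Solving simultaneously gives x_1 = 41/9, x_2 = 0.

x_1 = 41/9, x_2 = 0, maximum Z = 41/9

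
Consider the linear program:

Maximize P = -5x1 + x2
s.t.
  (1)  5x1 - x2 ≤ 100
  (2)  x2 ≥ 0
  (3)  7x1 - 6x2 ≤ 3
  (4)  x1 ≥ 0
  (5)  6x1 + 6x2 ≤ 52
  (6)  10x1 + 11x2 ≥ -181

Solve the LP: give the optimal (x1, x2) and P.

x1 = 0, x2 = 26/3, maximum P = 26/3

Corner points and P = -5x1 + x2:
  (3/7, 0) → P = -15/7
  (0, 0) → P = 0
  (55/13, 173/39) → P = -652/39
  (0, 26/3) → P = 26/3

The binding constraints are x1 = 0 and 6x1 + 6x2 = 52.
Solving simultaneously gives x1 = 0, x2 = 26/3.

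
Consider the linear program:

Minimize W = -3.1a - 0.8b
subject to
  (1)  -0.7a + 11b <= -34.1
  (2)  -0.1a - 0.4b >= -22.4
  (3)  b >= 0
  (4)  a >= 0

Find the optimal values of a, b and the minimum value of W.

Feasible corners and W = -3.1a - 0.8b:
  (4334/23, 409/46) → W = -13599/23
  (341/7, 0) → W = -10571/70
  (224, 0) → W = -3472/5

The binding constraints are -0.1a - 0.4b = -22.4 and b = 0.
Solving simultaneously gives a = 224, b = 0.

a = 224, b = 0, minimum W = -694.4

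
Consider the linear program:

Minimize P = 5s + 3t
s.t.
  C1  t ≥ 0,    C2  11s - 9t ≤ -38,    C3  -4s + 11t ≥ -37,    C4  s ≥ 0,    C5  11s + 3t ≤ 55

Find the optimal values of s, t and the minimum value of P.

s = 0, t = 38/9, minimum P = 38/3

Vertices and P = 5s + 3t:
  (0, 38/9) → P = 38/3
  (127/44, 31/4) → P = 829/22
  (0, 55/3) → P = 55

The binding constraints are 11s - 9t = -38 and s = 0.
Solving simultaneously gives s = 0, t = 38/9.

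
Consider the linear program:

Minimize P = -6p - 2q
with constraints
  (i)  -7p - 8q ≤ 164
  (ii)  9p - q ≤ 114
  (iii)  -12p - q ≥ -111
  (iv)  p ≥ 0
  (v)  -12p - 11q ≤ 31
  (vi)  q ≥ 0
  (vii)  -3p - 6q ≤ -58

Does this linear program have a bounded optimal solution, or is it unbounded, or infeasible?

Vertices and P = -6p - 2q:
  (0, 111) → P = -222
  (608/69, 121/23) → P = -1458/23
  (0, 29/3) → P = -58/3
The feasible region has finitely many vertices and no improving ray; the minimum is -222 at (0, 111).

bounded optimum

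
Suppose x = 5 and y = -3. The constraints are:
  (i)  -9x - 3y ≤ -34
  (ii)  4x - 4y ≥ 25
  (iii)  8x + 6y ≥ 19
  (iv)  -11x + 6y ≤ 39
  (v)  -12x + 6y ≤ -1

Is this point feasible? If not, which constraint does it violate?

feasible

(i): -36 ≤ -34 ✓
(ii): 32 ≥ 25 ✓
(iii): 22 ≥ 19 ✓
(iv): -73 ≤ 39 ✓
(v): -78 ≤ -1 ✓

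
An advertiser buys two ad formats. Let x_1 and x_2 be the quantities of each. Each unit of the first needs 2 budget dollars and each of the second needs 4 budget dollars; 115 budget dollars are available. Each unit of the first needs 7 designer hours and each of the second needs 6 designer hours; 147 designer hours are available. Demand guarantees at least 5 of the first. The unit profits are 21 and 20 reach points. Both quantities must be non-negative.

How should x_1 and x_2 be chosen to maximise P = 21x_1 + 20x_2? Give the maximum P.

x_1 = 5, x_2 = 56/3, maximum P = 1435/3

Vertices and P = 21x_1 + 20x_2:
  (21, 0) → P = 441
  (5, 0) → P = 105
  (5, 56/3) → P = 1435/3

The binding constraints are 7x_1 + 6x_2 = 147 and x_1 = 5.
Solving simultaneously gives x_1 = 5, x_2 = 56/3.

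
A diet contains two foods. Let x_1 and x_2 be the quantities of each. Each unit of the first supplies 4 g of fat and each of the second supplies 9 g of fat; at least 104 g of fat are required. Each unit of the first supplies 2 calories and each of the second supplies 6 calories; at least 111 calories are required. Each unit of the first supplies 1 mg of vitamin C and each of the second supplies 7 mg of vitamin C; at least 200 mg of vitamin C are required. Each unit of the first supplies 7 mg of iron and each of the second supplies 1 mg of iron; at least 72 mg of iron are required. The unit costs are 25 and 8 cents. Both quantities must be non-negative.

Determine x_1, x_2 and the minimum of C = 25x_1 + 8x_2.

Extreme points and C = 25x_1 + 8x_2:
  (0, 72) → C = 576
  (200, 0) → C = 5000
  (19/3, 83/3) → C = 1139/3
The feasible region is unbounded (it extends along (0, 1), (1, 0)), but C strictly increases along every unbounded feasible direction, so there is no improving ray and the minimum is attained at a vertex.

At the optimal vertex, x_1 + 7x_2 = 200 and 7x_1 + x_2 = 72.
Solving simultaneously gives x_1 = 19/3, x_2 = 83/3.

x_1 = 19/3, x_2 = 83/3, minimum C = 1139/3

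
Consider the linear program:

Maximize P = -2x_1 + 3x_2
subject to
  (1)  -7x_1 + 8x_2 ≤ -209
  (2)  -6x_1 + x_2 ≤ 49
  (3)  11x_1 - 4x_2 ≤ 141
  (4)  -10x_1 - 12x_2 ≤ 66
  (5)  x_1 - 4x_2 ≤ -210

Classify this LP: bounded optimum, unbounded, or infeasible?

infeasible

The boundaries -7x_1 + 8x_2 = -209 and x_1 - 4x_2 = -210 meet at (629/5, 1679/20), but that point violates 11x_1 - 4x_2 ≤ 141. Every candidate vertex is excluded by some other constraint, so the feasible region is empty.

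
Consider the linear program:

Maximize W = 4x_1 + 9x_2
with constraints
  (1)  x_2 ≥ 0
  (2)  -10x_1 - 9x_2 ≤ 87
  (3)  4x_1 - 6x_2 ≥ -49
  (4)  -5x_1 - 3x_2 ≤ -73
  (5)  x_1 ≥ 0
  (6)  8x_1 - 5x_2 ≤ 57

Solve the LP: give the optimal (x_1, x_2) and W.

Vertices and W = 4x_1 + 9x_2:
  (97/14, 179/14) → W = 1999/14
  (587/28, 155/7) → W = 1982/7
  (536/49, 299/49) → W = 4835/49

At the optimal vertex, 4x_1 - 6x_2 = -49 and 8x_1 - 5x_2 = 57.
Solving simultaneously gives x_1 = 587/28, x_2 = 155/7.

x_1 = 587/28, x_2 = 155/7, maximum W = 1982/7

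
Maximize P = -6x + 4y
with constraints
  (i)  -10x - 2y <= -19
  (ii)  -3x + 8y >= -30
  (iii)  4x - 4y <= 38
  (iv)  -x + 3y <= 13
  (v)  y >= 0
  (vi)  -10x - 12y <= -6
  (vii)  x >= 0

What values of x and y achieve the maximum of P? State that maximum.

Extreme points and P = -6x + 4y:
  (31/32, 149/32) → P = 205/16
  (19/10, 0) → P = -57/5
  (83/4, 45/4) → P = -159/2
  (19/2, 0) → P = -57

The binding constraints are -10x - 2y = -19 and -x + 3y = 13.
Solving simultaneously gives x = 31/32, y = 149/32.

x = 31/32, y = 149/32, maximum P = 205/16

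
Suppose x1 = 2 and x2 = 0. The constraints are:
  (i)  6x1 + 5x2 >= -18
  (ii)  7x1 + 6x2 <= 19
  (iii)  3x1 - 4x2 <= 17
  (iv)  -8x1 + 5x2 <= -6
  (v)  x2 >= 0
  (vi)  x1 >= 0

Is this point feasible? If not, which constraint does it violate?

(i): 12 ≥ -18 ✓
(ii): 14 ≤ 19 ✓
(iii): 6 ≤ 17 ✓
(iv): -16 ≤ -6 ✓
(v): 0 ≥ 0 ✓
(vi): 2 ≥ 0 ✓

feasible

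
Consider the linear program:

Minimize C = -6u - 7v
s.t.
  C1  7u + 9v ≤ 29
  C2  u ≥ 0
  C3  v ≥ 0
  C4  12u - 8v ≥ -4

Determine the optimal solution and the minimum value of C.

u = 29/7, v = 0, minimum C = -174/7

Corner points and C = -6u - 7v:
  (29/7, 0) → C = -174/7
  (49/41, 94/41) → C = -952/41
  (0, 0) → C = 0
  (0, 1/2) → C = -7/2

The binding constraints are 7u + 9v = 29 and v = 0.
Solving simultaneously gives u = 29/7, v = 0.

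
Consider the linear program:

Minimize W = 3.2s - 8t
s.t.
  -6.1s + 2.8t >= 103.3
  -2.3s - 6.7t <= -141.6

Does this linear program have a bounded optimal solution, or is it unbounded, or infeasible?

unbounded

From the feasible point (-29563/4731, 110135/4731), moving in the direction (2.8, 6.1) keeps every constraint satisfied while W decreases without bound.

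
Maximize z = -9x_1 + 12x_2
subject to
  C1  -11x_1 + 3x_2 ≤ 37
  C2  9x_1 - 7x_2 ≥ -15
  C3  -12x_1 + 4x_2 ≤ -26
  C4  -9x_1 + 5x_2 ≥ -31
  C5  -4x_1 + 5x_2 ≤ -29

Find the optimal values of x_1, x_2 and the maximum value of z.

Feasible corners and z = -9x_1 + 12x_2:
  (1/4, -23/4) → z = -285/4
  (7/22, -61/11) → z = -1527/22
  (2/5, -137/25) → z = -1734/25

x_1 = 2/5, x_2 = -137/25, maximum z = -1734/25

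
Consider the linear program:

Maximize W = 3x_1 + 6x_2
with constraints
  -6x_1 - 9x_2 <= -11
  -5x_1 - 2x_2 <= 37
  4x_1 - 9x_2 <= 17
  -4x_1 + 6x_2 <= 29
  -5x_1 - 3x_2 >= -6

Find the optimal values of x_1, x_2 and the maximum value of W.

Vertices and W = 3x_1 + 6x_2:
  (-65/24, 109/36) → W = 241/24
  (7/9, 19/27) → W = 59/9
  (-17/14, 169/42) → W = 41/2

x_1 = -17/14, x_2 = 169/42, maximum W = 41/2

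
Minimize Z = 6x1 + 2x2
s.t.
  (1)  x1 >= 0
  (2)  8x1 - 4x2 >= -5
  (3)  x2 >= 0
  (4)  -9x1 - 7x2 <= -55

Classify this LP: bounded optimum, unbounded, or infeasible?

Corner points and Z = 6x1 + 2x2:
  (185/92, 485/92) → Z = 520/23
  (55/9, 0) → Z = 110/3
The feasible region has finitely many vertices and no improving ray; the minimum is 520/23 at (185/92, 485/92).

bounded optimum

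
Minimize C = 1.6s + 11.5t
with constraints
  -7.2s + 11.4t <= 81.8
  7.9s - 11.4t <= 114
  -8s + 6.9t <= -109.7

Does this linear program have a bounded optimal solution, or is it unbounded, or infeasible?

bounded optimum

Vertices and C = 1.6s + 11.5t:
  (1958/7, 73351/399) → C = 10221061/3990
  (15125/346, 18053/519) → C = 487819/1038
  (15466/1223, -4537/3669) → C = 220613/36690
The feasible region has finitely many vertices and no improving ray; the minimum is 220613/36690 at (15466/1223, -4537/3669).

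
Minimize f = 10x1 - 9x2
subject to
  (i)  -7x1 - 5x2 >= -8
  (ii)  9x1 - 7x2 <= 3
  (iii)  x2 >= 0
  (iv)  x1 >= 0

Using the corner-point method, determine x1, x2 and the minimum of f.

x1 = 0, x2 = 8/5, minimum f = -72/5

Corner points and f = 10x1 - 9x2:
  (71/94, 51/94) → f = 251/94
  (0, 8/5) → f = -72/5
  (1/3, 0) → f = 10/3
  (0, 0) → f = 0

The binding constraints are -7x1 - 5x2 = -8 and x1 = 0.
Solving simultaneously gives x1 = 0, x2 = 8/5.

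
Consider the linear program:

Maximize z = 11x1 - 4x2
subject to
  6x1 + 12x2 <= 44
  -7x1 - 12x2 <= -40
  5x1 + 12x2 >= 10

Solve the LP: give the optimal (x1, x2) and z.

x1 = 34, x2 = -40/3, maximum z = 1282/3

Extreme points and z = 11x1 - 4x2:
  (-4, 17/3) → z = -200/3
  (34, -40/3) → z = 1282/3
  (15, -65/12) → z = 560/3

The binding constraints are 6x1 + 12x2 = 44 and 5x1 + 12x2 = 10.
Solving simultaneously gives x1 = 34, x2 = -40/3.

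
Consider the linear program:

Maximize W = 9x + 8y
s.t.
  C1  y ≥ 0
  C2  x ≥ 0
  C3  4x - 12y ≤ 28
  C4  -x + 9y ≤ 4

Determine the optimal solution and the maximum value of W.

Extreme points and W = 9x + 8y:
  (0, 0) → W = 0
  (7, 0) → W = 63
  (0, 4/9) → W = 32/9
  (25/2, 11/6) → W = 763/6

The binding constraints are 4x - 12y = 28 and -x + 9y = 4.
Solving simultaneously gives x = 25/2, y = 11/6.

x = 25/2, y = 11/6, maximum W = 763/6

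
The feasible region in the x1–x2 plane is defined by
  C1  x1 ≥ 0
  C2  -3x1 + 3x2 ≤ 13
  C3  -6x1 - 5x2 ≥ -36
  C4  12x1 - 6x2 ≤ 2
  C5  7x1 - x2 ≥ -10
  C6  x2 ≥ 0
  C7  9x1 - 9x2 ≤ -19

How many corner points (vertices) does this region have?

4

Pairwise boundary intersections that survive every other constraint:
  (0, 13/3)
  (0, 19/9)
  (43/33, 62/11)
  (229/99, 146/33)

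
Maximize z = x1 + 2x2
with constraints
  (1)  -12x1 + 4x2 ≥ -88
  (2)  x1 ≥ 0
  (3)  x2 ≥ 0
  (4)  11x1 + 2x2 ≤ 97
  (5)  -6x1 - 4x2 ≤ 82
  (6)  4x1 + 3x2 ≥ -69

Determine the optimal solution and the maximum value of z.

x1 = 0, x2 = 97/2, maximum z = 97

The binding constraints are x1 = 0 and 11x1 + 2x2 = 97.
Solving simultaneously gives x1 = 0, x2 = 97/2.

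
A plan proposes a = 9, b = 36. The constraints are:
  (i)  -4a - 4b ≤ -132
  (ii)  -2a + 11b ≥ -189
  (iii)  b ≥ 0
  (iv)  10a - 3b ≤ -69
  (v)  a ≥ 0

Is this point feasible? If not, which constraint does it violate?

not feasible — violates (iv)

Constraint (iv): 10a - 3b = -18, which is not ≤ -69. All other constraints are satisfied.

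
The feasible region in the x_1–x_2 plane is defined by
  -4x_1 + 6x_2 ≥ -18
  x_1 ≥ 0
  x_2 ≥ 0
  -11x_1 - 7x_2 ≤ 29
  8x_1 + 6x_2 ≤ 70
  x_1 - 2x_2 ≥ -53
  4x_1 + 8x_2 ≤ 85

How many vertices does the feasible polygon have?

Of the 21 pairwise boundary intersections, those satisfying every inequality are:
  (9/2, 0)
  (22/3, 17/9)
  (0, 0)
  (0, 85/8)
  (5/4, 10)

5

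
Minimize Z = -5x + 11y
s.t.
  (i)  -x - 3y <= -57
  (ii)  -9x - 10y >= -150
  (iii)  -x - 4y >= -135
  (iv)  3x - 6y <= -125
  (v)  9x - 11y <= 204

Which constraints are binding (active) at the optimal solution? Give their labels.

(i) and (ii)

Corner points and Z = -5x + 11y:
  (-120/17, 363/17) → Z = 4593/17
  (-177, 78) → Z = 1743
  (-375/13, 1065/26) → Z = 15465/26

The minimum is at (-120/17, 363/17). Substituting into each constraint, equality holds for (i) and (ii); the remaining constraints have slack.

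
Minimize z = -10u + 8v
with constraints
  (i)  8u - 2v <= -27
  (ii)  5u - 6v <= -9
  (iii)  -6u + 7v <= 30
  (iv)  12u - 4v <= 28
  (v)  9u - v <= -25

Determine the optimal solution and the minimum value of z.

The binding constraints are 8u - 2v = -27 and 5u - 6v = -9.
Solving simultaneously gives u = -72/19, v = -63/38.

u = -72/19, v = -63/38, minimum z = 468/19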